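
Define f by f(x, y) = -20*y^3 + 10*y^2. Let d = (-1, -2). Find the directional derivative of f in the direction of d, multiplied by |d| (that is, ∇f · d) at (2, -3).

1200

∂f/∂x = 0
∂f/∂y = -60*y^2 + 20*y
∇f at (2, -3) = (0, -600)
∇f · d = (0)(-1) + (-600)(-2) = 1200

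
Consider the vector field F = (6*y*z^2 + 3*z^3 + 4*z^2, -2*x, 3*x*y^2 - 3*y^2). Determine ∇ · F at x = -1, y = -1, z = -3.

∂F₁/∂x = 0
∂F₂/∂y = 0
∂F₃/∂z = 0
∇·F = 0
At (-1, -1, -3): 0.

0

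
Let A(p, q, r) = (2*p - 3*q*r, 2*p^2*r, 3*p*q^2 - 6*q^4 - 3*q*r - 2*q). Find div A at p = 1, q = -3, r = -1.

∂A₁/∂p = 2
∂A₂/∂q = 0
∂A₃/∂r = -3*q
∇·A = -3*q + 2
At (1, -3, -1): 11.

11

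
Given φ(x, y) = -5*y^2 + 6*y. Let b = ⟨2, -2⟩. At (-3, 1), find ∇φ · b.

8

∂φ/∂x = 0
∂φ/∂y = -10*y + 6
∇φ at (-3, 1) = (0, -4)
∇φ · b = (0)(2) + (-4)(-2) = 8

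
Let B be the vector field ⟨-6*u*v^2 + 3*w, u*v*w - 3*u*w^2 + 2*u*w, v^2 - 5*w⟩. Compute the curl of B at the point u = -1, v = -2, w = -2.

(8, 3, 12)

(∇×B)₁ = ∂B₃/∂v − ∂B₂/∂w = -u*v + 6*u*w - 2*u + 2*v
(∇×B)₂ = ∂B₁/∂w − ∂B₃/∂u = 3
(∇×B)₃ = ∂B₂/∂u − ∂B₁/∂v = 12*u*v + v*w - 3*w^2 + 2*w
∇×B = (-u*v + 6*u*w - 2*u + 2*v, 3, 12*u*v + v*w - 3*w^2 + 2*w)
At (-1, -2, -2): (8, 3, 12).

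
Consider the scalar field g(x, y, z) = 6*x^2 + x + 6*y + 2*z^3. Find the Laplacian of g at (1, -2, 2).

∂²g/∂x² = 12
∂²g/∂y² = 0
∂²g/∂z² = 12*z
∇²g = 12*z + 12
At (1, -2, 2): 36.

36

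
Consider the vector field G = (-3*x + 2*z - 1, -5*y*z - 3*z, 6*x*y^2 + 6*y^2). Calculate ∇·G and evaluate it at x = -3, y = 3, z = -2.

7

∂G₁/∂x = -3
∂G₂/∂y = -5*z
∂G₃/∂z = 0
∇·G = -5*z - 3
At (-3, 3, -2): 7.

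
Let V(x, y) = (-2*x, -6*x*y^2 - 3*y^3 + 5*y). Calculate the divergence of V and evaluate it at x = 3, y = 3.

∂V₁/∂x = -2
∂V₂/∂y = -12*x*y - 9*y^2 + 5
∇·V = -12*x*y - 9*y^2 + 3
At (3, 3): -186.

-186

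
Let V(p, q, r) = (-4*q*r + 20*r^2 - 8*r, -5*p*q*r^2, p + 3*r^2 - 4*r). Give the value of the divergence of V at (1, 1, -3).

∂V₁/∂p = 0
∂V₂/∂q = -5*p*r^2
∂V₃/∂r = 6*r - 4
∇·V = -5*p*r^2 + 6*r - 4
At (1, 1, -3): -67.

-67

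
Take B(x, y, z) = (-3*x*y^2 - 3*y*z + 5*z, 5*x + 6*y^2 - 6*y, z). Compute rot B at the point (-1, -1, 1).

(0, 8, 14)

(∇×B)₁ = ∂B₃/∂y − ∂B₂/∂z = 0
(∇×B)₂ = ∂B₁/∂z − ∂B₃/∂x = -3*y + 5
(∇×B)₃ = ∂B₂/∂x − ∂B₁/∂y = 6*x*y + 3*z + 5
∇×B = (0, -3*y + 5, 6*x*y + 3*z + 5)
At (-1, -1, 1): (0, 8, 14).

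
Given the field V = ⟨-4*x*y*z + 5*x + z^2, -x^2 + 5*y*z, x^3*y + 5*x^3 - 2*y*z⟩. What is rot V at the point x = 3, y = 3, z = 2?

(∇×V)₁ = ∂V₃/∂y − ∂V₂/∂z = x^3 - 5*y - 2*z
(∇×V)₂ = ∂V₁/∂z − ∂V₃/∂x = -3*x^2*y - 15*x^2 - 4*x*y + 2*z
(∇×V)₃ = ∂V₂/∂x − ∂V₁/∂y = 4*x*z - 2*x
∇×V = (x^3 - 5*y - 2*z, -3*x^2*y - 15*x^2 - 4*x*y + 2*z, 4*x*z - 2*x)
At (3, 3, 2): (8, -248, 18).

(8, -248, 18)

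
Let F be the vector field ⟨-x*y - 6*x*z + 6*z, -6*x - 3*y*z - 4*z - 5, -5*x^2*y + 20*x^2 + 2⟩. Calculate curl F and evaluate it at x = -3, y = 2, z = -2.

(∇×F)₁ = ∂F₃/∂y − ∂F₂/∂z = -5*x^2 + 3*y + 4
(∇×F)₂ = ∂F₁/∂z − ∂F₃/∂x = 10*x*y - 46*x + 6
(∇×F)₃ = ∂F₂/∂x − ∂F₁/∂y = x - 6
∇×F = (-5*x^2 + 3*y + 4, 10*x*y - 46*x + 6, x - 6)
At (-3, 2, -2): (-35, 84, -9).

(-35, 84, -9)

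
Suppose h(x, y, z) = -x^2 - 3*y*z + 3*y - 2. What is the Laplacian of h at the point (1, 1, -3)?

∂²h/∂x² = -2
∂²h/∂y² = 0
∂²h/∂z² = 0
∇²h = -2
At (1, 1, -3): -2.

-2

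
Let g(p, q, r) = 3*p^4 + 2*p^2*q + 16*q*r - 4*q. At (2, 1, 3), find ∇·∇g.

∂²g/∂p² = 4*(9*p^2 + q)
∂²g/∂q² = 0
∂²g/∂r² = 0
∇²g = 36*p^2 + 4*q
At (2, 1, 3): 148.

148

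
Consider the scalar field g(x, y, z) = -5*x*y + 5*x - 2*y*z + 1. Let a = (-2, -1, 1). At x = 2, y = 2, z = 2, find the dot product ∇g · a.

20

∂g/∂x = -5*y + 5
∂g/∂y = -5*x - 2*z
∂g/∂z = -2*y
∇g at (2, 2, 2) = (-5, -14, -4)
∇g · a = (-5)(-2) + (-14)(-1) + (-4)(1) = 20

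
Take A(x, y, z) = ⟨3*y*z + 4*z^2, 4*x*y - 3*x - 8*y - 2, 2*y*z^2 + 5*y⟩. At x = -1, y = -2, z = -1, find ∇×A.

(∇×A)₁ = ∂A₃/∂y − ∂A₂/∂z = 2*z^2 + 5
(∇×A)₂ = ∂A₁/∂z − ∂A₃/∂x = 3*y + 8*z
(∇×A)₃ = ∂A₂/∂x − ∂A₁/∂y = 4*y - 3*z - 3
∇×A = (2*z^2 + 5, 3*y + 8*z, 4*y - 3*z - 3)
At (-1, -2, -1): (7, -14, -8).

(7, -14, -8)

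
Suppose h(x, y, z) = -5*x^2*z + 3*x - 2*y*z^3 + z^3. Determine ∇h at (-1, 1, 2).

(23, -16, -17)

∂h/∂x = -10*x*z + 3
∂h/∂y = -2*z^3
∂h/∂z = -5*x^2 - 6*y*z^2 + 3*z^2
∇h = (-10*x*z + 3, -2*z^3, -5*x^2 - 6*y*z^2 + 3*z^2)
At (-1, 1, 2): (23, -16, -17).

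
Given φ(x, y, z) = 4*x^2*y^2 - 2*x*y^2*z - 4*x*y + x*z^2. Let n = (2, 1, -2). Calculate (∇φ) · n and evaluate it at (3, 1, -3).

214

∂φ/∂x = 8*x*y^2 - 2*y^2*z - 4*y + z^2
∂φ/∂y = 8*x^2*y - 4*x*y*z - 4*x
∂φ/∂z = -2*x*y^2 + 2*x*z
∇φ at (3, 1, -3) = (35, 96, -24)
∇φ · n = (35)(2) + (96)(1) + (-24)(-2) = 214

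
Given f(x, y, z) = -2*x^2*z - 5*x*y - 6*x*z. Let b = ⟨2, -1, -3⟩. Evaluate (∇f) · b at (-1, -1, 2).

-15

∂f/∂x = -4*x*z - 5*y - 6*z
∂f/∂y = -5*x
∂f/∂z = -2*x^2 - 6*x
∇f at (-1, -1, 2) = (1, 5, 4)
∇f · b = (1)(2) + (5)(-1) + (4)(-3) = -15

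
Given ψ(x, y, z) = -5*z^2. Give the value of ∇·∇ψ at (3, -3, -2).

∂²ψ/∂x² = 0
∂²ψ/∂y² = 0
∂²ψ/∂z² = -10
∇²ψ = -10
At (3, -3, -2): -10.

-10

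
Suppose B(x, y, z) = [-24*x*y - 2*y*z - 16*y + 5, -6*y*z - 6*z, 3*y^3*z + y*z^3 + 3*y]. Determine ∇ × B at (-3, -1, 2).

(29, 2, -52)

(∇×B)₁ = ∂B₃/∂y − ∂B₂/∂z = 9*y^2*z + 6*y + z^3 + 9
(∇×B)₂ = ∂B₁/∂z − ∂B₃/∂x = -2*y
(∇×B)₃ = ∂B₂/∂x − ∂B₁/∂y = 24*x + 2*z + 16
∇×B = (9*y^2*z + 6*y + z^3 + 9, -2*y, 24*x + 2*z + 16)
At (-3, -1, 2): (29, 2, -52).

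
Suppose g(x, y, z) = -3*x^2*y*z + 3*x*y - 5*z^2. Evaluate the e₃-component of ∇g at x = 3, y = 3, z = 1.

-91

(∇g)_3 = ∂g/∂z = -3*x^2*y - 10*z
At (3, 3, 1): -91.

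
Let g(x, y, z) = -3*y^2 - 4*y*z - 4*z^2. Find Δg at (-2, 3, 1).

-14

∂²g/∂x² = 0
∂²g/∂y² = -6
∂²g/∂z² = -8
∇²g = -14
At (-2, 3, 1): -14.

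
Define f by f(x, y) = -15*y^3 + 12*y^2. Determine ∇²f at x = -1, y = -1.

∂²f/∂x² = 0
∂²f/∂y² = 6*(-15*y + 4)
∇²f = -90*y + 24
At (-1, -1): 114.

114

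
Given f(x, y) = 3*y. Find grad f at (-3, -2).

(0, 3)

∂f/∂x = 0
∂f/∂y = 3
∇f = (0, 3)
At (-3, -2): (0, 3).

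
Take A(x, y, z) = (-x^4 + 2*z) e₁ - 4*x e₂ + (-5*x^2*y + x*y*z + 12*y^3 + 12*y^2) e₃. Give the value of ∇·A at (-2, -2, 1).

36

∂A₁/∂x = -4*x^3
∂A₂/∂y = 0
∂A₃/∂z = x*y
∇·A = -4*x^3 + x*y
At (-2, -2, 1): 36.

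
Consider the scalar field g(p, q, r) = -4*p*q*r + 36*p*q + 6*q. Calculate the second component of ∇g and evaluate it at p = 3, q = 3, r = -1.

(∇g)_2 = ∂g/∂q = -4*p*r + 36*p + 6
At (3, 3, -1): 126.

126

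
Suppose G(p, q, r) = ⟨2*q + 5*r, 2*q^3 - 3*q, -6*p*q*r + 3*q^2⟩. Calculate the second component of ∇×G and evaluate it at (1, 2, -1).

(∇×G)_2 = ∂G₁/∂r − ∂G₃/∂p
= 5 − (-6*q*r)
= 6*q*r + 5
At (1, 2, -1): -7.

-7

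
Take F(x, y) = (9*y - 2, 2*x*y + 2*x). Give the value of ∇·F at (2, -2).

∂F₁/∂x = 0
∂F₂/∂y = 2*x
∇·F = 2*x
At (2, -2): 4.

4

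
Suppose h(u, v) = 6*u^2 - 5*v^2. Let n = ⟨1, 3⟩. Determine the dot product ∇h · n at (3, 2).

-24

∂h/∂u = 12*u
∂h/∂v = -10*v
∇h at (3, 2) = (36, -20)
∇h · n = (36)(1) + (-20)(3) = -24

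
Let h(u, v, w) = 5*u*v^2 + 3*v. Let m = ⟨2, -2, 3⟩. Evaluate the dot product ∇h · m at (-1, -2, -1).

∂h/∂u = 5*v^2
∂h/∂v = 10*u*v + 3
∂h/∂w = 0
∇h at (-1, -2, -1) = (20, 23, 0)
∇h · m = (20)(2) + (23)(-2) + (0)(3) = -6

-6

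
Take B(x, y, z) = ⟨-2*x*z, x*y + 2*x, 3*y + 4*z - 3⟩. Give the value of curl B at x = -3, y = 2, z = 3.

(∇×B)₁ = ∂B₃/∂y − ∂B₂/∂z = 3
(∇×B)₂ = ∂B₁/∂z − ∂B₃/∂x = -2*x
(∇×B)₃ = ∂B₂/∂x − ∂B₁/∂y = y + 2
∇×B = (3, -2*x, y + 2)
At (-3, 2, 3): (3, 6, 4).

(3, 6, 4)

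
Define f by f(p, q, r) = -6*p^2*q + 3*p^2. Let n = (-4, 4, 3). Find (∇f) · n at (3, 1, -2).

-144

∂f/∂p = -12*p*q + 6*p
∂f/∂q = -6*p^2
∂f/∂r = 0
∇f at (3, 1, -2) = (-18, -54, 0)
∇f · n = (-18)(-4) + (-54)(4) + (0)(3) = -144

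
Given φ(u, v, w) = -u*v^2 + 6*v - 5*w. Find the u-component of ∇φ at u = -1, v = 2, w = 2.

-4

(∇φ)_1 = ∂φ/∂u = -v^2
At (-1, 2, 2): -4.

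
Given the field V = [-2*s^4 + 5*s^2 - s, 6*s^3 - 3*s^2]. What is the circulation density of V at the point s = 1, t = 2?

∂V₂/∂s = 18*s^2 - 6*s
∂V₁/∂t = 0
Scalar curl = 18*s^2 - 6*s
At (1, 2): 12.

12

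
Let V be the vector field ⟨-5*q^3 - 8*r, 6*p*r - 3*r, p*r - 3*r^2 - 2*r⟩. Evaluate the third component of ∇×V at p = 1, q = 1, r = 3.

(∇×V)_3 = ∂V₂/∂p − ∂V₁/∂q
= 6*r − (-15*q^2)
= 15*q^2 + 6*r
At (1, 1, 3): 33.

33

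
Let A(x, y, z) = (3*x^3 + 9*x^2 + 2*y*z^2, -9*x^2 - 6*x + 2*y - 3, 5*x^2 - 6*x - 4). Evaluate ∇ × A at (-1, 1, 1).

(∇×A)₁ = ∂A₃/∂y − ∂A₂/∂z = 0
(∇×A)₂ = ∂A₁/∂z − ∂A₃/∂x = -10*x + 4*y*z + 6
(∇×A)₃ = ∂A₂/∂x − ∂A₁/∂y = -18*x - 2*z^2 - 6
∇×A = (0, -10*x + 4*y*z + 6, -18*x - 2*z^2 - 6)
At (-1, 1, 1): (0, 20, 10).

(0, 20, 10)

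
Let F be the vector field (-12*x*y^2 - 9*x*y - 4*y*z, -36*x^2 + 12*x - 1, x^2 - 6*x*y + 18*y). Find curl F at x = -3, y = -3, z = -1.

(∇×F)₁ = ∂F₃/∂y − ∂F₂/∂z = -6*x + 18
(∇×F)₂ = ∂F₁/∂z − ∂F₃/∂x = -2*x + 2*y
(∇×F)₃ = ∂F₂/∂x − ∂F₁/∂y = 24*x*y - 63*x + 4*z + 12
∇×F = (-6*x + 18, -2*x + 2*y, 24*x*y - 63*x + 4*z + 12)
At (-3, -3, -1): (36, 0, 413).

(36, 0, 413)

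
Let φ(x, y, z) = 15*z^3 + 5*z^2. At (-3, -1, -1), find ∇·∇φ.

-80

∂²φ/∂x² = 0
∂²φ/∂y² = 0
∂²φ/∂z² = 10*(9*z + 1)
∇²φ = 90*z + 10
At (-3, -1, -1): -80.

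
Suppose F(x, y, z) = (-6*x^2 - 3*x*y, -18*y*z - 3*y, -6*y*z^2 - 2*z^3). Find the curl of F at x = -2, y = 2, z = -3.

(-18, 0, -6)

(∇×F)₁ = ∂F₃/∂y − ∂F₂/∂z = 18*y - 6*z^2
(∇×F)₂ = ∂F₁/∂z − ∂F₃/∂x = 0
(∇×F)₃ = ∂F₂/∂x − ∂F₁/∂y = 3*x
∇×F = (18*y - 6*z^2, 0, 3*x)
At (-2, 2, -3): (-18, 0, -6).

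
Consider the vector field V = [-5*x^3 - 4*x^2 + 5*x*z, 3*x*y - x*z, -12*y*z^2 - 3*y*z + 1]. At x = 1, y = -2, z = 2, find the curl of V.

(∇×V)₁ = ∂V₃/∂y − ∂V₂/∂z = x - 12*z^2 - 3*z
(∇×V)₂ = ∂V₁/∂z − ∂V₃/∂x = 5*x
(∇×V)₃ = ∂V₂/∂x − ∂V₁/∂y = 3*y - z
∇×V = (x - 12*z^2 - 3*z, 5*x, 3*y - z)
At (1, -2, 2): (-53, 5, -8).

(-53, 5, -8)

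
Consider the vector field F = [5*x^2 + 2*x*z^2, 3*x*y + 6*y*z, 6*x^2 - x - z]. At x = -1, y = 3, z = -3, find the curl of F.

(∇×F)₁ = ∂F₃/∂y − ∂F₂/∂z = -6*y
(∇×F)₂ = ∂F₁/∂z − ∂F₃/∂x = 4*x*z - 12*x + 1
(∇×F)₃ = ∂F₂/∂x − ∂F₁/∂y = 3*y
∇×F = (-6*y, 4*x*z - 12*x + 1, 3*y)
At (-1, 3, -3): (-18, 25, 9).

(-18, 25, 9)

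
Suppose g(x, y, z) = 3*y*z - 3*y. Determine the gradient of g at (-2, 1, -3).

∂g/∂x = 0
∂g/∂y = 3*z - 3
∂g/∂z = 3*y
∇g = (0, 3*z - 3, 3*y)
At (-2, 1, -3): (0, -12, 3).

(0, -12, 3)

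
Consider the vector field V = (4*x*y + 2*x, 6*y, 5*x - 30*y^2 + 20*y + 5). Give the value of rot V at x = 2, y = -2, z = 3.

(140, -5, -8)

(∇×V)₁ = ∂V₃/∂y − ∂V₂/∂z = -60*y + 20
(∇×V)₂ = ∂V₁/∂z − ∂V₃/∂x = -5
(∇×V)₃ = ∂V₂/∂x − ∂V₁/∂y = -4*x
∇×V = (-60*y + 20, -5, -4*x)
At (2, -2, 3): (140, -5, -8).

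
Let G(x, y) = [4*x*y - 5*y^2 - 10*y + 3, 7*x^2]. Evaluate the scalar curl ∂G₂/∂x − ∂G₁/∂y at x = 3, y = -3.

10

∂G₂/∂x = 14*x
∂G₁/∂y = 4*x - 10*y - 10
Scalar curl = 10*x + 10*y + 10
At (3, -3): 10.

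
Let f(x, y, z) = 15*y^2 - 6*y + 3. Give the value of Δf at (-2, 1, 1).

∂²f/∂x² = 0
∂²f/∂y² = 30
∂²f/∂z² = 0
∇²f = 30
At (-2, 1, 1): 30.

30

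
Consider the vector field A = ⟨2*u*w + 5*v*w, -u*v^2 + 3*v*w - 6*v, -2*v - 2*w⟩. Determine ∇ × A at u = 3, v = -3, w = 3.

(∇×A)₁ = ∂A₃/∂v − ∂A₂/∂w = -3*v - 2
(∇×A)₂ = ∂A₁/∂w − ∂A₃/∂u = 2*u + 5*v
(∇×A)₃ = ∂A₂/∂u − ∂A₁/∂v = -v^2 - 5*w
∇×A = (-3*v - 2, 2*u + 5*v, -v^2 - 5*w)
At (3, -3, 3): (7, -9, -24).

(7, -9, -24)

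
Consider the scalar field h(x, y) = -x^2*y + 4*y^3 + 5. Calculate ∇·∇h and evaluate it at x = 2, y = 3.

66

∂²h/∂x² = -2*y
∂²h/∂y² = 24*y
∇²h = 22*y
At (2, 3): 66.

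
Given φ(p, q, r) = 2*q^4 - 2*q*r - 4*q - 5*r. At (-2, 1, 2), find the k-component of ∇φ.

(∇φ)_3 = ∂φ/∂r = -2*q - 5
At (-2, 1, 2): -7.

-7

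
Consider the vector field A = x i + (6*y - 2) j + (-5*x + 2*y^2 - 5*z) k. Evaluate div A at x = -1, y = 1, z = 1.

2

∂A₁/∂x = 1
∂A₂/∂y = 6
∂A₃/∂z = -5
∇·A = 2
At (-1, 1, 1): 2.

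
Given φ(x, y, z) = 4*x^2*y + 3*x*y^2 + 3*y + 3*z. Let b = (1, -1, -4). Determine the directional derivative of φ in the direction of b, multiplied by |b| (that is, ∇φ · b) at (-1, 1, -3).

∂φ/∂x = 8*x*y + 3*y^2
∂φ/∂y = 4*x^2 + 6*x*y + 3
∂φ/∂z = 3
∇φ at (-1, 1, -3) = (-5, 1, 3)
∇φ · b = (-5)(1) + (1)(-1) + (3)(-4) = -18

-18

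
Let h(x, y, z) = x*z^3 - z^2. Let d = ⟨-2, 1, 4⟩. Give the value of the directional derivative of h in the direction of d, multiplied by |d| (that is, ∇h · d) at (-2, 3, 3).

-294

∂h/∂x = z^3
∂h/∂y = 0
∂h/∂z = 3*x*z^2 - 2*z
∇h at (-2, 3, 3) = (27, 0, -60)
∇h · d = (27)(-2) + (0)(1) + (-60)(4) = -294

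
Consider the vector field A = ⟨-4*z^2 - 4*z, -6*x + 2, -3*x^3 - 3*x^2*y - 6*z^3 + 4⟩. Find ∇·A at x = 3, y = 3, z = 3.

∂A₁/∂x = 0
∂A₂/∂y = 0
∂A₃/∂z = -18*z^2
∇·A = -18*z^2
At (3, 3, 3): -162.

-162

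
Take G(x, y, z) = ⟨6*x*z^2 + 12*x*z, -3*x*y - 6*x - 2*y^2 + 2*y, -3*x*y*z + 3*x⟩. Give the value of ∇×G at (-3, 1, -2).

(-18, 27, -9)

(∇×G)₁ = ∂G₃/∂y − ∂G₂/∂z = -3*x*z
(∇×G)₂ = ∂G₁/∂z − ∂G₃/∂x = 12*x*z + 12*x + 3*y*z - 3
(∇×G)₃ = ∂G₂/∂x − ∂G₁/∂y = -3*y - 6
∇×G = (-3*x*z, 12*x*z + 12*x + 3*y*z - 3, -3*y - 6)
At (-3, 1, -2): (-18, 27, -9).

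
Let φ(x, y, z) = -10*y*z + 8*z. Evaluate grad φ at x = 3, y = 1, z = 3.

∂φ/∂x = 0
∂φ/∂y = -10*z
∂φ/∂z = -10*y + 8
∇φ = (0, -10*z, -10*y + 8)
At (3, 1, 3): (0, -30, -2).

(0, -30, -2)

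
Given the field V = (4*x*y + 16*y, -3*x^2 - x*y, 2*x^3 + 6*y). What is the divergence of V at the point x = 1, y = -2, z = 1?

-9

∂V₁/∂x = 4*y
∂V₂/∂y = -x
∂V₃/∂z = 0
∇·V = -x + 4*y
At (1, -2, 1): -9.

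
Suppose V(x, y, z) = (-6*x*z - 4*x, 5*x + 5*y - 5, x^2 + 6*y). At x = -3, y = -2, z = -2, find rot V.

(6, 24, 5)

(∇×V)₁ = ∂V₃/∂y − ∂V₂/∂z = 6
(∇×V)₂ = ∂V₁/∂z − ∂V₃/∂x = -8*x
(∇×V)₃ = ∂V₂/∂x − ∂V₁/∂y = 5
∇×V = (6, -8*x, 5)
At (-3, -2, -2): (6, 24, 5).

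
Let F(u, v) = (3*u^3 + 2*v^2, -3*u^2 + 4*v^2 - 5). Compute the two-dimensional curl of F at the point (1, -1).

-2

∂F₂/∂u = -6*u
∂F₁/∂v = 4*v
Scalar curl = -6*u - 4*v
At (1, -1): -2.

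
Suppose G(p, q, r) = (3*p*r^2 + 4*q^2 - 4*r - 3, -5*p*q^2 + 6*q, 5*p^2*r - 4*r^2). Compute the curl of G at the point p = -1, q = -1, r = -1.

(0, -8, 3)

(∇×G)₁ = ∂G₃/∂q − ∂G₂/∂r = 0
(∇×G)₂ = ∂G₁/∂r − ∂G₃/∂p = -4*p*r - 4
(∇×G)₃ = ∂G₂/∂p − ∂G₁/∂q = -5*q^2 - 8*q
∇×G = (0, -4*p*r - 4, -5*q^2 - 8*q)
At (-1, -1, -1): (0, -8, 3).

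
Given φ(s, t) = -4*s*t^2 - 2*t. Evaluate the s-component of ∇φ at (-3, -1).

(∇φ)_1 = ∂φ/∂s = -4*t^2
At (-3, -1): -4.

-4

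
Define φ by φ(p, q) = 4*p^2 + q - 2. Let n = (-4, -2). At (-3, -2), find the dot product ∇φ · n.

94

∂φ/∂p = 8*p
∂φ/∂q = 1
∇φ at (-3, -2) = (-24, 1)
∇φ · n = (-24)(-4) + (1)(-2) = 94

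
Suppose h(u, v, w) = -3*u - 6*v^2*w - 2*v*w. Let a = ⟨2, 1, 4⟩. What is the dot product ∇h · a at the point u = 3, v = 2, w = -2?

-66

∂h/∂u = -3
∂h/∂v = -12*v*w - 2*w
∂h/∂w = -6*v^2 - 2*v
∇h at (3, 2, -2) = (-3, 52, -28)
∇h · a = (-3)(2) + (52)(1) + (-28)(4) = -66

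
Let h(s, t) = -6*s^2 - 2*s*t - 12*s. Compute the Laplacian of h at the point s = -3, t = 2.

∂²h/∂s² = -12
∂²h/∂t² = 0
∇²h = -12
At (-3, 2): -12.

-12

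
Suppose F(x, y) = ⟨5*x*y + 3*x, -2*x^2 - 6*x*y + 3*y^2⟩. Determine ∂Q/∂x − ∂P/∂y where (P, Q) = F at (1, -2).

∂F₂/∂x = -4*x - 6*y
∂F₁/∂y = 5*x
Scalar curl = -9*x - 6*y
At (1, -2): 3.

3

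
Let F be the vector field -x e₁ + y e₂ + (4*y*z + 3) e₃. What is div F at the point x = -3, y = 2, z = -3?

8

∂F₁/∂x = -1
∂F₂/∂y = 1
∂F₃/∂z = 4*y
∇·F = 4*y
At (-3, 2, -3): 8.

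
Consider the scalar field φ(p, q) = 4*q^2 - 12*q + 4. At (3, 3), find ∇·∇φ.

8

∂²φ/∂p² = 0
∂²φ/∂q² = 8
∇²φ = 8
At (3, 3): 8.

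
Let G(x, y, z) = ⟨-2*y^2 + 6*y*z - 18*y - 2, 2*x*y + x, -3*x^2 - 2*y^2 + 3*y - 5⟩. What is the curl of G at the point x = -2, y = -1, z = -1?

(7, -18, 19)

(∇×G)₁ = ∂G₃/∂y − ∂G₂/∂z = -4*y + 3
(∇×G)₂ = ∂G₁/∂z − ∂G₃/∂x = 6*x + 6*y
(∇×G)₃ = ∂G₂/∂x − ∂G₁/∂y = 6*y - 6*z + 19
∇×G = (-4*y + 3, 6*x + 6*y, 6*y - 6*z + 19)
At (-2, -1, -1): (7, -18, 19).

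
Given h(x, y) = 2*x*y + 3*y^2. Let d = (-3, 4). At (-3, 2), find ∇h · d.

∂h/∂x = 2*y
∂h/∂y = 2*x + 6*y
∇h at (-3, 2) = (4, 6)
∇h · d = (4)(-3) + (6)(4) = 12

12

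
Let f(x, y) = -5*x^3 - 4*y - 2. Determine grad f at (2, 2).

(-60, -4)

∂f/∂x = -15*x^2
∂f/∂y = -4
∇f = (-15*x^2, -4)
At (2, 2): (-60, -4).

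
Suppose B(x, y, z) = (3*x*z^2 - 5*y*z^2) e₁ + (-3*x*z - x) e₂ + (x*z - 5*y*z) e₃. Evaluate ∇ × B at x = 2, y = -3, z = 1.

(1, 41, 1)

(∇×B)₁ = ∂B₃/∂y − ∂B₂/∂z = 3*x - 5*z
(∇×B)₂ = ∂B₁/∂z − ∂B₃/∂x = 6*x*z - 10*y*z - z
(∇×B)₃ = ∂B₂/∂x − ∂B₁/∂y = 5*z^2 - 3*z - 1
∇×B = (3*x - 5*z, 6*x*z - 10*y*z - z, 5*z^2 - 3*z - 1)
At (2, -3, 1): (1, 41, 1).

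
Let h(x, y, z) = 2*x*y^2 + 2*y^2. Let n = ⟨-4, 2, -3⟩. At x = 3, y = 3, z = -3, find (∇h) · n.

24

∂h/∂x = 2*y^2
∂h/∂y = 4*x*y + 4*y
∂h/∂z = 0
∇h at (3, 3, -3) = (18, 48, 0)
∇h · n = (18)(-4) + (48)(2) + (0)(-3) = 24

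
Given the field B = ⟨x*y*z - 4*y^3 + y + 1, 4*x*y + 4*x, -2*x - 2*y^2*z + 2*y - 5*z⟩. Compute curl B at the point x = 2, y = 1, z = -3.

(14, 4, 25)

(∇×B)₁ = ∂B₃/∂y − ∂B₂/∂z = -4*y*z + 2
(∇×B)₂ = ∂B₁/∂z − ∂B₃/∂x = x*y + 2
(∇×B)₃ = ∂B₂/∂x − ∂B₁/∂y = -x*z + 12*y^2 + 4*y + 3
∇×B = (-4*y*z + 2, x*y + 2, -x*z + 12*y^2 + 4*y + 3)
At (2, 1, -3): (14, 4, 25).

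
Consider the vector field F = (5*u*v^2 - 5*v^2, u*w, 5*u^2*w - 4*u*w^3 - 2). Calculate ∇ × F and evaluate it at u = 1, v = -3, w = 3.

(-1, 78, 3)

(∇×F)₁ = ∂F₃/∂v − ∂F₂/∂w = -u
(∇×F)₂ = ∂F₁/∂w − ∂F₃/∂u = -10*u*w + 4*w^3
(∇×F)₃ = ∂F₂/∂u − ∂F₁/∂v = -10*u*v + 10*v + w
∇×F = (-u, -10*u*w + 4*w^3, -10*u*v + 10*v + w)
At (1, -3, 3): (-1, 78, 3).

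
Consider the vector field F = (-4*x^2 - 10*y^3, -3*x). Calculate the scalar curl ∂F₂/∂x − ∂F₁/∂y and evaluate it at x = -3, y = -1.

27

∂F₂/∂x = -3
∂F₁/∂y = -30*y^2
Scalar curl = 30*y^2 - 3
At (-3, -1): 27.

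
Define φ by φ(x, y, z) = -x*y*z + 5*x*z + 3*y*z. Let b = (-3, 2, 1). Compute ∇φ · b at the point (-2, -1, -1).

∂φ/∂x = -y*z + 5*z
∂φ/∂y = -x*z + 3*z
∂φ/∂z = -x*y + 5*x + 3*y
∇φ at (-2, -1, -1) = (-6, -5, -15)
∇φ · b = (-6)(-3) + (-5)(2) + (-15)(1) = -7

-7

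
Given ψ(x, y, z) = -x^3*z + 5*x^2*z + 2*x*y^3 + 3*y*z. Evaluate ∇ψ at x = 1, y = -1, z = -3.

∂ψ/∂x = -3*x^2*z + 10*x*z + 2*y^3
∂ψ/∂y = 6*x*y^2 + 3*z
∂ψ/∂z = -x^3 + 5*x^2 + 3*y
∇ψ = (-3*x^2*z + 10*x*z + 2*y^3, 6*x*y^2 + 3*z, -x^3 + 5*x^2 + 3*y)
At (1, -1, -3): (-23, -3, 1).

(-23, -3, 1)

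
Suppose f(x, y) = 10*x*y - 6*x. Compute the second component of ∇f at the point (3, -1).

(∇f)_2 = ∂f/∂y = 10*x
At (3, -1): 30.

30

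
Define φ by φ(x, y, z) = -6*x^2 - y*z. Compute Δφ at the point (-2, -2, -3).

-12

∂²φ/∂x² = -12
∂²φ/∂y² = 0
∂²φ/∂z² = 0
∇²φ = -12
At (-2, -2, -3): -12.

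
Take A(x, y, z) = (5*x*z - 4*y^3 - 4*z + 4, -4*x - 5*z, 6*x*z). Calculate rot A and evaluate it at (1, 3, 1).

(∇×A)₁ = ∂A₃/∂y − ∂A₂/∂z = 5
(∇×A)₂ = ∂A₁/∂z − ∂A₃/∂x = 5*x - 6*z - 4
(∇×A)₃ = ∂A₂/∂x − ∂A₁/∂y = 12*y^2 - 4
∇×A = (5, 5*x - 6*z - 4, 12*y^2 - 4)
At (1, 3, 1): (5, -5, 104).

(5, -5, 104)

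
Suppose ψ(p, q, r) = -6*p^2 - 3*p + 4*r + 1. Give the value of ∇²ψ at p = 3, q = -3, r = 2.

-12

∂²ψ/∂p² = -12
∂²ψ/∂q² = 0
∂²ψ/∂r² = 0
∇²ψ = -12
At (3, -3, 2): -12.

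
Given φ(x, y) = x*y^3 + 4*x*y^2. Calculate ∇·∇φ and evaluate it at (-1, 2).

∂²φ/∂x² = 0
∂²φ/∂y² = 2*x*(3*y + 4)
∇²φ = 6*x*y + 8*x
At (-1, 2): -20.

-20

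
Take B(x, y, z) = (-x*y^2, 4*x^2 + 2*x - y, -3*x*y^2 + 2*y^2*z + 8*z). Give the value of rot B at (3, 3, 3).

(-18, 27, 44)

(∇×B)₁ = ∂B₃/∂y − ∂B₂/∂z = -6*x*y + 4*y*z
(∇×B)₂ = ∂B₁/∂z − ∂B₃/∂x = 3*y^2
(∇×B)₃ = ∂B₂/∂x − ∂B₁/∂y = 2*x*y + 8*x + 2
∇×B = (-6*x*y + 4*y*z, 3*y^2, 2*x*y + 8*x + 2)
At (3, 3, 3): (-18, 27, 44).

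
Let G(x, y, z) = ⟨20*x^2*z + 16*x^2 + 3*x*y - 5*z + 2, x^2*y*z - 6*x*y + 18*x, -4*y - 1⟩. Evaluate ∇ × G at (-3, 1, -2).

(-13, 175, 33)

(∇×G)₁ = ∂G₃/∂y − ∂G₂/∂z = -x^2*y - 4
(∇×G)₂ = ∂G₁/∂z − ∂G₃/∂x = 20*x^2 - 5
(∇×G)₃ = ∂G₂/∂x − ∂G₁/∂y = 2*x*y*z - 3*x - 6*y + 18
∇×G = (-x^2*y - 4, 20*x^2 - 5, 2*x*y*z - 3*x - 6*y + 18)
At (-3, 1, -2): (-13, 175, 33).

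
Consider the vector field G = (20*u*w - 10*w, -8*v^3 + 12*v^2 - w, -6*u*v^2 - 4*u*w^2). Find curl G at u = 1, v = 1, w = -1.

(∇×G)₁ = ∂G₃/∂v − ∂G₂/∂w = -12*u*v + 1
(∇×G)₂ = ∂G₁/∂w − ∂G₃/∂u = 20*u + 6*v^2 + 4*w^2 - 10
(∇×G)₃ = ∂G₂/∂u − ∂G₁/∂v = 0
∇×G = (-12*u*v + 1, 20*u + 6*v^2 + 4*w^2 - 10, 0)
At (1, 1, -1): (-11, 20, 0).

(-11, 20, 0)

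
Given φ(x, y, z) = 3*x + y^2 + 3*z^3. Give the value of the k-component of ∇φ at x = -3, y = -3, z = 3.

(∇φ)_3 = ∂φ/∂z = 9*z^2
At (-3, -3, 3): 81.

81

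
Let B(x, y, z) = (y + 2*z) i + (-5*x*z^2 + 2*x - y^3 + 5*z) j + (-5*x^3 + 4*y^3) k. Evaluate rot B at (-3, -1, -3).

(∇×B)₁ = ∂B₃/∂y − ∂B₂/∂z = 10*x*z + 12*y^2 - 5
(∇×B)₂ = ∂B₁/∂z − ∂B₃/∂x = 15*x^2 + 2
(∇×B)₃ = ∂B₂/∂x − ∂B₁/∂y = -5*z^2 + 1
∇×B = (10*x*z + 12*y^2 - 5, 15*x^2 + 2, -5*z^2 + 1)
At (-3, -1, -3): (97, 137, -44).

(97, 137, -44)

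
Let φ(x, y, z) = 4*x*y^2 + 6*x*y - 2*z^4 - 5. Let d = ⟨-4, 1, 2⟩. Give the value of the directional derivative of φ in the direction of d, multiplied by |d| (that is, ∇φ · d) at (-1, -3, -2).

∂φ/∂x = 4*y^2 + 6*y
∂φ/∂y = 8*x*y + 6*x
∂φ/∂z = -8*z^3
∇φ at (-1, -3, -2) = (18, 18, 64)
∇φ · d = (18)(-4) + (18)(1) + (64)(2) = 74

74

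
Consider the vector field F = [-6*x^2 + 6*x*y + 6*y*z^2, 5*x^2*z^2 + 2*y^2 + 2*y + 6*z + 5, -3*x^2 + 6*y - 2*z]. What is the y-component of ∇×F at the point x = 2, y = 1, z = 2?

36

(∇×F)_2 = ∂F₁/∂z − ∂F₃/∂x
= 12*y*z − (-6*x)
= 6*x + 12*y*z
At (2, 1, 2): 36.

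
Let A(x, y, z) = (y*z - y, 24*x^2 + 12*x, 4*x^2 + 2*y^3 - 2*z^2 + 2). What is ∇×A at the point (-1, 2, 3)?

(24, 10, -38)

(∇×A)₁ = ∂A₃/∂y − ∂A₂/∂z = 6*y^2
(∇×A)₂ = ∂A₁/∂z − ∂A₃/∂x = -8*x + y
(∇×A)₃ = ∂A₂/∂x − ∂A₁/∂y = 48*x - z + 13
∇×A = (6*y^2, -8*x + y, 48*x - z + 13)
At (-1, 2, 3): (24, 10, -38).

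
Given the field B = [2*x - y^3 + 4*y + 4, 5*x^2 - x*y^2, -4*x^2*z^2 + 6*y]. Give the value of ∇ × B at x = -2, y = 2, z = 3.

(6, -144, -16)

(∇×B)₁ = ∂B₃/∂y − ∂B₂/∂z = 6
(∇×B)₂ = ∂B₁/∂z − ∂B₃/∂x = 8*x*z^2
(∇×B)₃ = ∂B₂/∂x − ∂B₁/∂y = 10*x + 2*y^2 - 4
∇×B = (6, 8*x*z^2, 10*x + 2*y^2 - 4)
At (-2, 2, 3): (6, -144, -16).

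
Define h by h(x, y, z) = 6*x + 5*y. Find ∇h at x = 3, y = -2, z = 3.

∂h/∂x = 6
∂h/∂y = 5
∂h/∂z = 0
∇h = (6, 5, 0)
At (3, -2, 3): (6, 5, 0).

(6, 5, 0)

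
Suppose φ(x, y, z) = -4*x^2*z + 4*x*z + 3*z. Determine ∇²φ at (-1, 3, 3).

-24

∂²φ/∂x² = -8*z
∂²φ/∂y² = 0
∂²φ/∂z² = 0
∇²φ = -8*z
At (-1, 3, 3): -24.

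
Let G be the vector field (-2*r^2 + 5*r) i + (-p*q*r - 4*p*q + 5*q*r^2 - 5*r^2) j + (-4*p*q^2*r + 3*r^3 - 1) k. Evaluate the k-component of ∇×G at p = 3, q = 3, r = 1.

-15

(∇×G)_3 = ∂G₂/∂p − ∂G₁/∂q
= -q*r - 4*q − (0)
= -q*r - 4*q
At (3, 3, 1): -15.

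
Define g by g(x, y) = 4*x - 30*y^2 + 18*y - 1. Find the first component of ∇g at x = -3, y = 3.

(∇g)_1 = ∂g/∂x = 4
At (-3, 3): 4.

4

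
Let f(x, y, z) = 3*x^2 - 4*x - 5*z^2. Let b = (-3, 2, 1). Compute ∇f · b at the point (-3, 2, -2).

∂f/∂x = 6*x - 4
∂f/∂y = 0
∂f/∂z = -10*z
∇f at (-3, 2, -2) = (-22, 0, 20)
∇f · b = (-22)(-3) + (0)(2) + (20)(1) = 86

86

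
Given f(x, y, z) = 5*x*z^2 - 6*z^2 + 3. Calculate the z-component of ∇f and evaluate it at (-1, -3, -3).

66

(∇f)_3 = ∂f/∂z = 10*x*z - 12*z
At (-1, -3, -3): 66.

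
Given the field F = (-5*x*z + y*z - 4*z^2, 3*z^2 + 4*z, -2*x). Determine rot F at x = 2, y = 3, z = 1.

(-10, -13, -1)

(∇×F)₁ = ∂F₃/∂y − ∂F₂/∂z = -6*z - 4
(∇×F)₂ = ∂F₁/∂z − ∂F₃/∂x = -5*x + y - 8*z + 2
(∇×F)₃ = ∂F₂/∂x − ∂F₁/∂y = -z
∇×F = (-6*z - 4, -5*x + y - 8*z + 2, -z)
At (2, 3, 1): (-10, -13, -1).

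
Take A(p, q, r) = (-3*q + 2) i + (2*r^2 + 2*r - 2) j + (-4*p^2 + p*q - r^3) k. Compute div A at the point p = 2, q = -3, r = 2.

∂A₁/∂p = 0
∂A₂/∂q = 0
∂A₃/∂r = -3*r^2
∇·A = -3*r^2
At (2, -3, 2): -12.

-12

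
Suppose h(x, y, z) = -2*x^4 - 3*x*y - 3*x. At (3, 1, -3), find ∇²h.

∂²h/∂x² = -24*x^2
∂²h/∂y² = 0
∂²h/∂z² = 0
∇²h = -24*x^2
At (3, 1, -3): -216.

-216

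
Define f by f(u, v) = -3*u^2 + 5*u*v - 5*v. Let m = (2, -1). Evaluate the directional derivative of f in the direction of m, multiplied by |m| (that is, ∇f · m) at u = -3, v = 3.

∂f/∂u = -6*u + 5*v
∂f/∂v = 5*u - 5
∇f at (-3, 3) = (33, -20)
∇f · m = (33)(2) + (-20)(-1) = 86

86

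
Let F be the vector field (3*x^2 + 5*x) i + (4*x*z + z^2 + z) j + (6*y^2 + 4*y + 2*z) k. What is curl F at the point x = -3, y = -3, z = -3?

(-15, 0, -12)

(∇×F)₁ = ∂F₃/∂y − ∂F₂/∂z = -4*x + 12*y - 2*z + 3
(∇×F)₂ = ∂F₁/∂z − ∂F₃/∂x = 0
(∇×F)₃ = ∂F₂/∂x − ∂F₁/∂y = 4*z
∇×F = (-4*x + 12*y - 2*z + 3, 0, 4*z)
At (-3, -3, -3): (-15, 0, -12).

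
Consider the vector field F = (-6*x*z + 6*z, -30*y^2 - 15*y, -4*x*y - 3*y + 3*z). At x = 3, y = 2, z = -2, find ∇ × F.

(∇×F)₁ = ∂F₃/∂y − ∂F₂/∂z = -4*x - 3
(∇×F)₂ = ∂F₁/∂z − ∂F₃/∂x = -6*x + 4*y + 6
(∇×F)₃ = ∂F₂/∂x − ∂F₁/∂y = 0
∇×F = (-4*x - 3, -6*x + 4*y + 6, 0)
At (3, 2, -2): (-15, -4, 0).

(-15, -4, 0)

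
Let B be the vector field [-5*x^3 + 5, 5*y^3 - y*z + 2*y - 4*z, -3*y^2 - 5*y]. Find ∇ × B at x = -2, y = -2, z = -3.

(∇×B)₁ = ∂B₃/∂y − ∂B₂/∂z = -5*y - 1
(∇×B)₂ = ∂B₁/∂z − ∂B₃/∂x = 0
(∇×B)₃ = ∂B₂/∂x − ∂B₁/∂y = 0
∇×B = (-5*y - 1, 0, 0)
At (-2, -2, -3): (9, 0, 0).

(9, 0, 0)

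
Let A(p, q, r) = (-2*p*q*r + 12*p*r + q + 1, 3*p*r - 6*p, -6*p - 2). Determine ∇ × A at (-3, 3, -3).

(9, -12, 2)

(∇×A)₁ = ∂A₃/∂q − ∂A₂/∂r = -3*p
(∇×A)₂ = ∂A₁/∂r − ∂A₃/∂p = -2*p*q + 12*p + 6
(∇×A)₃ = ∂A₂/∂p − ∂A₁/∂q = 2*p*r + 3*r - 7
∇×A = (-3*p, -2*p*q + 12*p + 6, 2*p*r + 3*r - 7)
At (-3, 3, -3): (9, -12, 2).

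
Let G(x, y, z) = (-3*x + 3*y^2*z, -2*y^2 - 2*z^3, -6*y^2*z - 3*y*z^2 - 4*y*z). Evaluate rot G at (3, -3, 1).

(35, 27, 18)

(∇×G)₁ = ∂G₃/∂y − ∂G₂/∂z = -12*y*z + 3*z^2 - 4*z
(∇×G)₂ = ∂G₁/∂z − ∂G₃/∂x = 3*y^2
(∇×G)₃ = ∂G₂/∂x − ∂G₁/∂y = -6*y*z
∇×G = (-12*y*z + 3*z^2 - 4*z, 3*y^2, -6*y*z)
At (3, -3, 1): (35, 27, 18).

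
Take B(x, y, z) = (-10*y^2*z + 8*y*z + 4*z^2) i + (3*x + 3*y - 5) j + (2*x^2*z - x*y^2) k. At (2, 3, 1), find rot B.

(-12, -57, 55)

(∇×B)₁ = ∂B₃/∂y − ∂B₂/∂z = -2*x*y
(∇×B)₂ = ∂B₁/∂z − ∂B₃/∂x = -4*x*z - 9*y^2 + 8*y + 8*z
(∇×B)₃ = ∂B₂/∂x − ∂B₁/∂y = 20*y*z - 8*z + 3
∇×B = (-2*x*y, -4*x*z - 9*y^2 + 8*y + 8*z, 20*y*z - 8*z + 3)
At (2, 3, 1): (-12, -57, 55).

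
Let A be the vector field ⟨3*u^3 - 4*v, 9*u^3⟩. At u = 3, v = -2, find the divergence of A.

∂A₁/∂u = 9*u^2
∂A₂/∂v = 0
∇·A = 9*u^2
At (3, -2): 81.

81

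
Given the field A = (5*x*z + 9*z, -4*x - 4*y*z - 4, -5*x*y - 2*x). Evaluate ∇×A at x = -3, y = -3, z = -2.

(∇×A)₁ = ∂A₃/∂y − ∂A₂/∂z = -5*x + 4*y
(∇×A)₂ = ∂A₁/∂z − ∂A₃/∂x = 5*x + 5*y + 11
(∇×A)₃ = ∂A₂/∂x − ∂A₁/∂y = -4
∇×A = (-5*x + 4*y, 5*x + 5*y + 11, -4)
At (-3, -3, -2): (3, -19, -4).

(3, -19, -4)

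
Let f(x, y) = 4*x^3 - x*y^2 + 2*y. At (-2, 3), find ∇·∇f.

-44

∂²f/∂x² = 24*x
∂²f/∂y² = -2*x
∇²f = 22*x
At (-2, 3): -44.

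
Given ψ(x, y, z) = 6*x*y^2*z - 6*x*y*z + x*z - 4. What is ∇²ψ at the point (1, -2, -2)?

-24

∂²ψ/∂x² = 0
∂²ψ/∂y² = 12*x*z
∂²ψ/∂z² = 0
∇²ψ = 12*x*z
At (1, -2, -2): -24.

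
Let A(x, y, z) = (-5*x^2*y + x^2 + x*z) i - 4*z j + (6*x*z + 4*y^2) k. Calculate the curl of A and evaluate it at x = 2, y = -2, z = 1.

(∇×A)₁ = ∂A₃/∂y − ∂A₂/∂z = 8*y + 4
(∇×A)₂ = ∂A₁/∂z − ∂A₃/∂x = x - 6*z
(∇×A)₃ = ∂A₂/∂x − ∂A₁/∂y = 5*x^2
∇×A = (8*y + 4, x - 6*z, 5*x^2)
At (2, -2, 1): (-12, -4, 20).

(-12, -4, 20)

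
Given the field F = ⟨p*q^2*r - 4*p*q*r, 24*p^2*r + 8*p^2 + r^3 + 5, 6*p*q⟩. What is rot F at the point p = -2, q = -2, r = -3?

(∇×F)₁ = ∂F₃/∂q − ∂F₂/∂r = -24*p^2 + 6*p - 3*r^2
(∇×F)₂ = ∂F₁/∂r − ∂F₃/∂p = p*q^2 - 4*p*q - 6*q
(∇×F)₃ = ∂F₂/∂p − ∂F₁/∂q = -2*p*q*r + 52*p*r + 16*p
∇×F = (-24*p^2 + 6*p - 3*r^2, p*q^2 - 4*p*q - 6*q, -2*p*q*r + 52*p*r + 16*p)
At (-2, -2, -3): (-135, -12, 304).

(-135, -12, 304)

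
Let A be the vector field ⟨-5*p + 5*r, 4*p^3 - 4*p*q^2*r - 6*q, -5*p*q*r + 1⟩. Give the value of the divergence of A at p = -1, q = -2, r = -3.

27

∂A₁/∂p = -5
∂A₂/∂q = -8*p*q*r - 6
∂A₃/∂r = -5*p*q
∇·A = -8*p*q*r - 5*p*q - 11
At (-1, -2, -3): 27.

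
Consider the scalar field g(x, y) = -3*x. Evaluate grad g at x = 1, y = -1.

(-3, 0)

∂g/∂x = -3
∂g/∂y = 0
∇g = (-3, 0)
At (1, -1): (-3, 0).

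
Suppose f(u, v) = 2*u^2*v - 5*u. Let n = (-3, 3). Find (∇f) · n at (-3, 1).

105

∂f/∂u = 4*u*v - 5
∂f/∂v = 2*u^2
∇f at (-3, 1) = (-17, 18)
∇f · n = (-17)(-3) + (18)(3) = 105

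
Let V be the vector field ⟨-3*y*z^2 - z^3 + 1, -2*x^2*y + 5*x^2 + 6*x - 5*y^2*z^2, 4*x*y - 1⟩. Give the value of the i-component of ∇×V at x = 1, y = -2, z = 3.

124

(∇×V)_1 = ∂V₃/∂y − ∂V₂/∂z
= 4*x − (-10*y^2*z)
= 4*x + 10*y^2*z
At (1, -2, 3): 124.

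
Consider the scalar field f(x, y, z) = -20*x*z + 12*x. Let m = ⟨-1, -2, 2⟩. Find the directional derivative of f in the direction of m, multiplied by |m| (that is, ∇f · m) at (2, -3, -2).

∂f/∂x = -20*z + 12
∂f/∂y = 0
∂f/∂z = -20*x
∇f at (2, -3, -2) = (52, 0, -40)
∇f · m = (52)(-1) + (0)(-2) + (-40)(2) = -132

-132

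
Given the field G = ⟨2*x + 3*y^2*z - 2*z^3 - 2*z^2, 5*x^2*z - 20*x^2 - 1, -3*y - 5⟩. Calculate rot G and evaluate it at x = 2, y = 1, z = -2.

(-23, -13, -108)

(∇×G)₁ = ∂G₃/∂y − ∂G₂/∂z = -5*x^2 - 3
(∇×G)₂ = ∂G₁/∂z − ∂G₃/∂x = 3*y^2 - 6*z^2 - 4*z
(∇×G)₃ = ∂G₂/∂x − ∂G₁/∂y = 10*x*z - 40*x - 6*y*z
∇×G = (-5*x^2 - 3, 3*y^2 - 6*z^2 - 4*z, 10*x*z - 40*x - 6*y*z)
At (2, 1, -2): (-23, -13, -108).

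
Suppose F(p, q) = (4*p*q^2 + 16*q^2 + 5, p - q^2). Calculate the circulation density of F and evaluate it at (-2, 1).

-15

∂F₂/∂p = 1
∂F₁/∂q = 8*p*q + 32*q
Scalar curl = -8*p*q - 32*q + 1
At (-2, 1): -15.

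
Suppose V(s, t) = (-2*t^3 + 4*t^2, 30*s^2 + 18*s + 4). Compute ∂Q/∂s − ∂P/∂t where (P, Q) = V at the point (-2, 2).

∂V₂/∂s = 60*s + 18
∂V₁/∂t = -6*t^2 + 8*t
Scalar curl = 60*s + 6*t^2 - 8*t + 18
At (-2, 2): -94.

-94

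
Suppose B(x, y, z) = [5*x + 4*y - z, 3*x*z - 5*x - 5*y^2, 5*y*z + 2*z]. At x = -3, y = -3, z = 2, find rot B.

(19, -1, -3)

(∇×B)₁ = ∂B₃/∂y − ∂B₂/∂z = -3*x + 5*z
(∇×B)₂ = ∂B₁/∂z − ∂B₃/∂x = -1
(∇×B)₃ = ∂B₂/∂x − ∂B₁/∂y = 3*z - 9
∇×B = (-3*x + 5*z, -1, 3*z - 9)
At (-3, -3, 2): (19, -1, -3).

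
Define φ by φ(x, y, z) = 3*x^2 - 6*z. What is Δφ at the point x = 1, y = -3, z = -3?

6

∂²φ/∂x² = 6
∂²φ/∂y² = 0
∂²φ/∂z² = 0
∇²φ = 6
At (1, -3, -3): 6.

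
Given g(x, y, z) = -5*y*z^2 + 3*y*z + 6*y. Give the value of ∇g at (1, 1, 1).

∂g/∂x = 0
∂g/∂y = -5*z^2 + 3*z + 6
∂g/∂z = -10*y*z + 3*y
∇g = (0, -5*z^2 + 3*z + 6, -10*y*z + 3*y)
At (1, 1, 1): (0, 4, -7).

(0, 4, -7)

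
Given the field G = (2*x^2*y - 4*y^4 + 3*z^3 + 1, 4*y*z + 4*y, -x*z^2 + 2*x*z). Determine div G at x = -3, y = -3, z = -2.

14

∂G₁/∂x = 4*x*y
∂G₂/∂y = 4*z + 4
∂G₃/∂z = -2*x*z + 2*x
∇·G = 4*x*y - 2*x*z + 2*x + 4*z + 4
At (-3, -3, -2): 14.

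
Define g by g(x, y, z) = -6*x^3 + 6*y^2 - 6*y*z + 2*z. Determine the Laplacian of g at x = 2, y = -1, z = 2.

∂²g/∂x² = -36*x
∂²g/∂y² = 12
∂²g/∂z² = 0
∇²g = -36*x + 12
At (2, -1, 2): -60.

-60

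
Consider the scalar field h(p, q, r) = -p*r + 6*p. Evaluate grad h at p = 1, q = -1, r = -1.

∂h/∂p = -r + 6
∂h/∂q = 0
∂h/∂r = -p
∇h = (-r + 6, 0, -p)
At (1, -1, -1): (7, 0, -1).

(7, 0, -1)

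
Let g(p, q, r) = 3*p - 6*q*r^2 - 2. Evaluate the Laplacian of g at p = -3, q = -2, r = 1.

24

∂²g/∂p² = 0
∂²g/∂q² = 0
∂²g/∂r² = -12*q
∇²g = -12*q
At (-3, -2, 1): 24.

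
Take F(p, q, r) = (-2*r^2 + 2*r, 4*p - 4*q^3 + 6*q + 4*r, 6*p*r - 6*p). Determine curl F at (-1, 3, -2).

(-4, 28, 4)

(∇×F)₁ = ∂F₃/∂q − ∂F₂/∂r = -4
(∇×F)₂ = ∂F₁/∂r − ∂F₃/∂p = -10*r + 8
(∇×F)₃ = ∂F₂/∂p − ∂F₁/∂q = 4
∇×F = (-4, -10*r + 8, 4)
At (-1, 3, -2): (-4, 28, 4).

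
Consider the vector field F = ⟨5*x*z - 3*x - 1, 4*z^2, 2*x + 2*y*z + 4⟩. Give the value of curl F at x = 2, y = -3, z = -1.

(6, 8, 0)

(∇×F)₁ = ∂F₃/∂y − ∂F₂/∂z = -6*z
(∇×F)₂ = ∂F₁/∂z − ∂F₃/∂x = 5*x - 2
(∇×F)₃ = ∂F₂/∂x − ∂F₁/∂y = 0
∇×F = (-6*z, 5*x - 2, 0)
At (2, -3, -1): (6, 8, 0).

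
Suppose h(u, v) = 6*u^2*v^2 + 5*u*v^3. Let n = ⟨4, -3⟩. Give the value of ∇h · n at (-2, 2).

∂h/∂u = 12*u*v^2 + 5*v^3
∂h/∂v = 12*u^2*v + 15*u*v^2
∇h at (-2, 2) = (-56, -24)
∇h · n = (-56)(4) + (-24)(-3) = -152

-152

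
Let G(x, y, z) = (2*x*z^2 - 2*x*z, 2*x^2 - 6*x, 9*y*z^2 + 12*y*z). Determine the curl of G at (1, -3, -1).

(∇×G)₁ = ∂G₃/∂y − ∂G₂/∂z = 9*z^2 + 12*z
(∇×G)₂ = ∂G₁/∂z − ∂G₃/∂x = 4*x*z - 2*x
(∇×G)₃ = ∂G₂/∂x − ∂G₁/∂y = 4*x - 6
∇×G = (9*z^2 + 12*z, 4*x*z - 2*x, 4*x - 6)
At (1, -3, -1): (-3, -6, -2).

(-3, -6, -2)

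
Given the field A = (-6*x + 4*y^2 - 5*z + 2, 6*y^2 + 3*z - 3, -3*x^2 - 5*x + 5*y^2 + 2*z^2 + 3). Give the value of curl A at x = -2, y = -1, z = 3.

(-13, -12, 8)

(∇×A)₁ = ∂A₃/∂y − ∂A₂/∂z = 10*y - 3
(∇×A)₂ = ∂A₁/∂z − ∂A₃/∂x = 6*x
(∇×A)₃ = ∂A₂/∂x − ∂A₁/∂y = -8*y
∇×A = (10*y - 3, 6*x, -8*y)
At (-2, -1, 3): (-13, -12, 8).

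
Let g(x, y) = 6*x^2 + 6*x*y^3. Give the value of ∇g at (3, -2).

(-12, 216)

∂g/∂x = 12*x + 6*y^3
∂g/∂y = 18*x*y^2
∇g = (12*x + 6*y^3, 18*x*y^2)
At (3, -2): (-12, 216).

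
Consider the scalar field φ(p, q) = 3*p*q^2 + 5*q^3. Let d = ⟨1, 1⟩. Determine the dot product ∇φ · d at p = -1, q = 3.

∂φ/∂p = 3*q^2
∂φ/∂q = 6*p*q + 15*q^2
∇φ at (-1, 3) = (27, 117)
∇φ · d = (27)(1) + (117)(1) = 144

144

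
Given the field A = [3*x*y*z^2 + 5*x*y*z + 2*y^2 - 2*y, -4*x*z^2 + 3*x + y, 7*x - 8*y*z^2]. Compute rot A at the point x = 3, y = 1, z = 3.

(0, 62, -161)

(∇×A)₁ = ∂A₃/∂y − ∂A₂/∂z = 8*x*z - 8*z^2
(∇×A)₂ = ∂A₁/∂z − ∂A₃/∂x = 6*x*y*z + 5*x*y - 7
(∇×A)₃ = ∂A₂/∂x − ∂A₁/∂y = -3*x*z^2 - 5*x*z - 4*y - 4*z^2 + 5
∇×A = (8*x*z - 8*z^2, 6*x*y*z + 5*x*y - 7, -3*x*z^2 - 5*x*z - 4*y - 4*z^2 + 5)
At (3, 1, 3): (0, 62, -161).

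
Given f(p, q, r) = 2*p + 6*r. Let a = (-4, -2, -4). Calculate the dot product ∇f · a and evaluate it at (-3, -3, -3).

∂f/∂p = 2
∂f/∂q = 0
∂f/∂r = 6
∇f at (-3, -3, -3) = (2, 0, 6)
∇f · a = (2)(-4) + (0)(-2) + (6)(-4) = -32

-32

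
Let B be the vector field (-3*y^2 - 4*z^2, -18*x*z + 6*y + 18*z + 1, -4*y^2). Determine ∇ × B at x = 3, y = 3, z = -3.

(∇×B)₁ = ∂B₃/∂y − ∂B₂/∂z = 18*x - 8*y - 18
(∇×B)₂ = ∂B₁/∂z − ∂B₃/∂x = -8*z
(∇×B)₃ = ∂B₂/∂x − ∂B₁/∂y = 6*y - 18*z
∇×B = (18*x - 8*y - 18, -8*z, 6*y - 18*z)
At (3, 3, -3): (12, 24, 72).

(12, 24, 72)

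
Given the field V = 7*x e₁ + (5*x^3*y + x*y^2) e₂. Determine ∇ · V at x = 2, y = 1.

51

∂V₁/∂x = 7
∂V₂/∂y = 5*x^3 + 2*x*y
∇·V = 5*x^3 + 2*x*y + 7
At (2, 1): 51.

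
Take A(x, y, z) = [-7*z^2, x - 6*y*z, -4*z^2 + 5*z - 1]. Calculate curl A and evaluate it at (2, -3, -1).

(∇×A)₁ = ∂A₃/∂y − ∂A₂/∂z = 6*y
(∇×A)₂ = ∂A₁/∂z − ∂A₃/∂x = -14*z
(∇×A)₃ = ∂A₂/∂x − ∂A₁/∂y = 1
∇×A = (6*y, -14*z, 1)
At (2, -3, -1): (-18, 14, 1).

(-18, 14, 1)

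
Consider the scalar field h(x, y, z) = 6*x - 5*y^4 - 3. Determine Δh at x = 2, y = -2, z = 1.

-240

∂²h/∂x² = 0
∂²h/∂y² = -60*y^2
∂²h/∂z² = 0
∇²h = -60*y^2
At (2, -2, 1): -240.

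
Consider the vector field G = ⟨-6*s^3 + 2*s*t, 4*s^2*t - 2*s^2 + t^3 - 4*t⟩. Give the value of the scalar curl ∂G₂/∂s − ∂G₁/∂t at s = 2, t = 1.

∂G₂/∂s = 8*s*t - 4*s
∂G₁/∂t = 2*s
Scalar curl = 8*s*t - 6*s
At (2, 1): 4.

4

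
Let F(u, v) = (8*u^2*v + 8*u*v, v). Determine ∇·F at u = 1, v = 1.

25

∂F₁/∂u = 16*u*v + 8*v
∂F₂/∂v = 1
∇·F = 16*u*v + 8*v + 1
At (1, 1): 25.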